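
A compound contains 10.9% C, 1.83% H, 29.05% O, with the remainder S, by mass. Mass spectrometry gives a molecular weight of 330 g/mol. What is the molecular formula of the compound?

C3H6O6S6

Assume 100 g: 10.9 g C, 1.83 g H, 29.05 g O, 58.22 g S.
n(C) = 10.9/12.01 = 0.9076, n(H) = 1.83/1.008 = 1.815, n(O) = 29.05/16.00 = 1.816, n(S) = 58.22/32.07 = 1.815
Smallest is C at 0.9076 mol; normalising gives C 1.000, H 2.000, O 2.001, S 2.000
Ratio ≈ 1:2:2:2, so the empirical formula is CH2O2S2
Empirical-formula mass = 110.17 g/mol
n = 330 / 110.17 = 3.00 ≈ 3
Molecular formula = (CH2O2S2)×3 = C3H6O6S6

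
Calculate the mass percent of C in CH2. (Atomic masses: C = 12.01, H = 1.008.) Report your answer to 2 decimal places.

Molar mass = 1(12.01) + 2(1.008) = 14.026 g/mol
Mass of C per mole = 1 × 12.01 = 12.010 g
% C = 12.010 / 14.026 × 100 = 85.63%

85.63%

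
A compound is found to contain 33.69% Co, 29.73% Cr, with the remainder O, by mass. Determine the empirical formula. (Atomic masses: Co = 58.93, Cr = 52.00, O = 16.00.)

CoCrO4

Assume 100 g: 33.69 g Co, 29.73 g Cr, 36.58 g O.
n(Co) = 33.69/58.93 = 0.5717, n(Cr) = 29.73/52.00 = 0.5717, n(O) = 36.58/16.00 = 2.286
Smallest is Co at 0.5717 mol; normalising gives Co 1.000, Cr 1.000, O 3.999
Ratio ≈ 1:1:4, so the empirical formula is CoCrO4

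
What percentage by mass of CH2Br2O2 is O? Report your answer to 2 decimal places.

Molar mass = 1(12.01) + 2(1.008) + 2(79.90) + 2(16.00) = 205.826 g/mol
Mass of O per mole = 2 × 16.00 = 32.000 g
% O = 32.000 / 205.826 × 100 = 15.55%

15.55%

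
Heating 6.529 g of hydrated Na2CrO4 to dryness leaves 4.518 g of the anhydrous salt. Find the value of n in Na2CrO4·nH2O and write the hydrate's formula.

Mass of water lost = 6.529 − 4.518 = 2.011 g → 2.011 / 18.02 = 0.1116 mol H2O
Molar mass of Na2CrO4 = 161.98 g/mol → mol Na2CrO4 = 4.518 / 161.98 = 0.02789
n = 0.1116 / 0.02789 = 4.00 ≈ 4 → Na2CrO4·4H2O

Na2CrO4·4H2O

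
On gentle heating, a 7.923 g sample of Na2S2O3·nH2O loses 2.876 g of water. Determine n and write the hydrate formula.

Na2S2O3·5H2O

Mass of anhydrous Na2S2O3 = 7.923 − 2.876 = 5.047 g
mol H2O = 2.876 / 18.02 = 0.1596
Molar mass of Na2S2O3 = 158.12 g/mol → mol Na2S2O3 = 5.047 / 158.12 = 0.03192
n = 0.1596 / 0.03192 = 5.00 ≈ 5 → Na2S2O3·5H2O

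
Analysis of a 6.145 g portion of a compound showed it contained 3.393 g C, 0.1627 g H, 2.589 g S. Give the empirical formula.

C: 3.393 g ÷ 12.01 g/mol = 0.2825 mol
H: 0.1627 g ÷ 1.008 g/mol = 0.1614 mol
S: 2.589 g ÷ 32.07 g/mol = 0.08073 mol
Ratios (÷ 0.08073): C 3.500, H 1.999, S 1.000
Scaling by 2: C 7.00, H 4.00, S 2.00 → C7H4S2

C7H4S2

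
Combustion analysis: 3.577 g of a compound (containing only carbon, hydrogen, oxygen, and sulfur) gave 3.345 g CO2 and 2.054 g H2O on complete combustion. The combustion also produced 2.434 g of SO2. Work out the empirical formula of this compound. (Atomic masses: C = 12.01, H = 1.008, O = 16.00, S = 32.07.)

mol C = 3.345 / 44.01 = 0.07601; mass C = 0.07601 × 12.01 = 0.9128 g
mol H = 2 × (2.054 / 18.02) = 0.2280; mass H = 0.2280 × 1.008 = 0.2298 g
mol S = 2.434 / 64.07 = 0.03799; mass S = 1.218 g
mass O = 3.577 − (2.361) = 1.216 g → mol O = 0.07600
Divide by the smallest (0.03799 mol S): C 2.001, H 6.001, O 2.001, S 1.000
Ratio ≈ 2:6:2:1, so the empirical formula is C2H6O2S

C2H6O2S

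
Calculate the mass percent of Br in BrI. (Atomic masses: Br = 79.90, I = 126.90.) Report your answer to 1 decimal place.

Molar mass = 1(79.90) + 1(126.90) = 206.800 g/mol
Mass of Br per mole = 1 × 79.90 = 79.900 g
% Br = 79.900 / 206.800 × 100 = 38.6%

38.6%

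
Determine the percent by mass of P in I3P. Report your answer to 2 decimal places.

Molar mass = 3(126.90) + 1(30.97) = 411.670 g/mol
Mass of P per mole = 1 × 30.97 = 30.970 g
% P = 30.970 / 411.670 × 100 = 7.52%

7.52%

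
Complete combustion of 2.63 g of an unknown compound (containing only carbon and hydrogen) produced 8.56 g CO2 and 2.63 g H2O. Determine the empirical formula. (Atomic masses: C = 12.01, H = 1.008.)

mol C = 8.56 / 44.01 = 0.1945; mass C = 0.1945 × 12.01 = 2.336 g
mol H = 2 × (2.63 / 18.02) = 0.2919; mass H = 0.2919 × 1.008 = 0.2942 g
Smallest is C at 0.1945 mol; normalising gives C 1.000, H 1.501
×2: C 2.00, H 3.00 → C2H3

C2H3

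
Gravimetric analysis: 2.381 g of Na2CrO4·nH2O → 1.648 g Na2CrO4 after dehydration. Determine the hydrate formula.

Mass of water lost = 2.381 − 1.648 = 0.733 g → 0.733 / 18.02 = 0.04068 mol H2O
Molar mass of Na2CrO4 = 161.98 g/mol → mol Na2CrO4 = 1.648 / 161.98 = 0.01017
n = 0.04068 / 0.01017 = 4.00 ≈ 4 → Na2CrO4·4H2O

Na2CrO4·4H2O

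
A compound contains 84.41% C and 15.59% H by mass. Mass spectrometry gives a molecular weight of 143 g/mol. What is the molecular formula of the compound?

Assume 100 g: 84.41 g C, 15.59 g H.
C: 84.41 g ÷ 12.01 g/mol = 7.028 mol
H: 15.59 g ÷ 1.008 g/mol = 15.47 mol
Divide by the smallest (7.028 mol C): C 1.000, H 2.201
×5: C 5.00, H 11.00 → C5H11
Empirical-formula mass = 71.14 g/mol
n = 143 / 71.14 = 2.01 ≈ 2
Molecular formula = (C5H11)×2 = C10H22

C10H22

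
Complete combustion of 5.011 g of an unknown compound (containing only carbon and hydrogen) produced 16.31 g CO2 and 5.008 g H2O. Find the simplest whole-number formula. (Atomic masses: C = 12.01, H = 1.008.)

mol C = 16.31 / 44.01 = 0.3706; mass C = 0.3706 × 12.01 = 4.451 g
mol H = 2 × (5.008 / 18.02) = 0.5558; mass H = 0.5558 × 1.008 = 0.5603 g
Divide by the smallest (0.3706 mol C): C 1.000, H 1.500
Multiply by 2: C 2.00, H 3.00 → C2H3

C2H3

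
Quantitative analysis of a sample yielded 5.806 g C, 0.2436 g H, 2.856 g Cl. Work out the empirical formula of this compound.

Moles — C: 5.806 / 12.01 = 0.4834 mol; H: 0.2436 / 1.008 = 0.2417 mol; Cl: 2.856 / 35.45 = 0.08056 mol
Ratios (÷ 0.08056): C 6.001, H 3.000, Cl 1.000
≈ 6:3:1 → C6H3Cl

C6H3Cl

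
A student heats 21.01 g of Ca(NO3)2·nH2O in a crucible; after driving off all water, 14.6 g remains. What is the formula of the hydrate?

Ca(NO3)2·4H2O

Mass of water lost = 21.01 − 14.6 = 6.41 g → 6.41 / 18.02 = 0.3557 mol H2O
Molar mass of Ca(NO3)2 = 164.10 g/mol → mol Ca(NO3)2 = 14.6 / 164.10 = 0.08897
n = 0.3557 / 0.08897 = 4.00 ≈ 4 → Ca(NO3)2·4H2O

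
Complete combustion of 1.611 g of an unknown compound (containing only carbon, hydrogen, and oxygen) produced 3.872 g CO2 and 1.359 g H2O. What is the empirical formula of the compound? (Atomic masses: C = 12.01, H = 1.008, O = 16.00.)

C7H12O2

mol C = 3.872 / 44.01 = 0.08798; mass C = 0.08798 × 12.01 = 1.057 g
mol H = 2 × (1.359 / 18.02) = 0.1508; mass H = 0.1508 × 1.008 = 0.1520 g
mass O = 1.611 − (1.209) = 0.4023 g → mol O = 0.02515
Divide by the smallest (0.02515 mol O): C 3.499, H 5.998, O 1.000
Multiply by 2: C 7.00, H 12.00, O 2.00 → C7H12O2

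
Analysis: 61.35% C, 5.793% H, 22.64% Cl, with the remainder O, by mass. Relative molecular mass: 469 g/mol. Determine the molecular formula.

C24H27Cl3O3

Assume 100 g: 61.35 g C, 5.793 g H, 22.64 g Cl, 10.217 g O.
Moles — C: 61.35 / 12.01 = 5.108 mol; H: 5.793 / 1.008 = 5.747 mol; Cl: 22.64 / 35.45 = 0.6386 mol; O: 10.217 / 16.00 = 0.6386 mol
Ratios (÷ 0.6386): C 8.000, H 9.000, Cl 1.000, O 1.000
Ratio ≈ 8:9:1:1, so the empirical formula is C8H9ClO
Empirical-formula mass = 156.60 g/mol
n = 469 / 156.60 = 2.99 ≈ 3
Molecular formula = (C8H9ClO)×3 = C24H27Cl3O3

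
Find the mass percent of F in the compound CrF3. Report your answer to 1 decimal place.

52.3%

Molar mass = 1(52.00) + 3(19.00) = 109.000 g/mol
Mass of F per mole = 3 × 19.00 = 57.000 g
% F = 57.000 / 109.000 × 100 = 52.3%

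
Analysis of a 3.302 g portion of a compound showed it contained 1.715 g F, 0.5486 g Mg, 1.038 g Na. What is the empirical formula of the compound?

n(F) = 1.715/19.00 = 0.09026, n(Mg) = 0.5486/24.31 = 0.02257, n(Na) = 1.038/22.99 = 0.04515
Ratios (÷ 0.02257): F 4.000, Mg 1.000, Na 2.001
→ F4MgNa2

F4MgNa2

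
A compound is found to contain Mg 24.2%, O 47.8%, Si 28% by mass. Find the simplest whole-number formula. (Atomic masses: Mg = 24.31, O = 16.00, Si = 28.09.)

Assume 100 g: 24.2 g Mg, 47.8 g O, 28 g Si.
n(Mg) = 24.2/24.31 = 0.9955, n(O) = 47.8/16.00 = 2.987, n(Si) = 28/28.09 = 0.9968
Divide by the smallest (0.9955 mol Mg): Mg 1.000, O 3.001, Si 1.001
Ratio ≈ 1:3:1, so the empirical formula is MgO3Si

MgO3Si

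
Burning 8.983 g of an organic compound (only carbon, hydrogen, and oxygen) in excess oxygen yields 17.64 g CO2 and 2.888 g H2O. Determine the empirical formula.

C5H4O3

mol C = 17.64 / 44.01 = 0.4008; mass C = 0.4008 × 12.01 = 4.814 g
mol H = 2 × (2.888 / 18.02) = 0.3205; mass H = 0.3205 × 1.008 = 0.3231 g
mass O = 8.983 − (5.137) = 3.846 g → mol O = 0.2404
Smallest is O at 0.2404 mol; normalising gives C 1.667, H 1.333, O 1.000
Scaling by 3: C 5.00, H 4.00, O 3.00 → C5H4O3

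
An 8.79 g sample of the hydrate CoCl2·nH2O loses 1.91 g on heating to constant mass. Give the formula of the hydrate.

CoCl2·2H2O

Mass of anhydrous CoCl2 = 8.79 − 1.91 = 6.88 g
mol H2O = 1.91 / 18.02 = 0.106
Molar mass of CoCl2 = 129.83 g/mol → mol CoCl2 = 6.88 / 129.83 = 0.05299
n = 0.106 / 0.05299 = 2.00 ≈ 2 → CoCl2·2H2O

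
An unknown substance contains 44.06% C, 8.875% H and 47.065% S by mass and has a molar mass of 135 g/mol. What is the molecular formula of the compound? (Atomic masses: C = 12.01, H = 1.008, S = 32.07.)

C5H12S2

Assume 100 g: 44.06 g C, 8.875 g H, 47.065 g S.
n(C) = 44.06/12.01 = 3.669, n(H) = 8.875/1.008 = 8.805, n(S) = 47.065/32.07 = 1.468
Divide by the smallest (1.468 mol S): C 2.500, H 5.999, S 1.000
Multiply by 2: C 5.00, H 12.00, S 2.00 → C5H12S2
Empirical-formula mass = 136.29 g/mol
n = 135 / 136.29 = 0.99 ≈ 1
Molecular formula = empirical formula = C5H12S2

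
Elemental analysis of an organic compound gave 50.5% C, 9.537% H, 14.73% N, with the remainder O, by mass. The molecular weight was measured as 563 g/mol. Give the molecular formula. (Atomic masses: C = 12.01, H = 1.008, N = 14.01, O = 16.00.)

Assume 100 g: 50.5 g C, 9.537 g H, 14.73 g N, 25.233 g O.
C: 50.5 g ÷ 12.01 g/mol = 4.205 mol
H: 9.537 g ÷ 1.008 g/mol = 9.461 mol
N: 14.73 g ÷ 14.01 g/mol = 1.051 mol
O: 25.233 g ÷ 16.00 g/mol = 1.577 mol
Ratios (÷ 1.051): C 3.999, H 8.999, N 1.000, O 1.500
Multiply by 2: C 8.00, H 18.00, N 2.00, O 3.00 → C8H18N2O3
Empirical-formula mass = 190.24 g/mol
n = 563 / 190.24 = 2.96 ≈ 3
Molecular formula = (C8H18N2O3)×3 = C24H54N6O9

C24H54N6O9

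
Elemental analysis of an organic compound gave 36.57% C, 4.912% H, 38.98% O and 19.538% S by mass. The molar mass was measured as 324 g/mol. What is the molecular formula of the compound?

Assume 100 g: 36.57 g C, 4.912 g H, 38.98 g O, 19.538 g S.
Moles — C: 36.57 / 12.01 = 3.045 mol; H: 4.912 / 1.008 = 4.873 mol; O: 38.98 / 16.00 = 2.436 mol; S: 19.538 / 32.07 = 0.6092 mol
Smallest is S at 0.6092 mol; normalising gives C 4.998, H 7.999, O 3.999, S 1.000
Ratio ≈ 5:8:4:1, so the empirical formula is C5H8O4S
Empirical-formula mass = 164.18 g/mol
n = 324 / 164.18 = 1.97 ≈ 2
Molecular formula = (C5H8O4S)×2 = C10H16O8S2

C10H16O8S2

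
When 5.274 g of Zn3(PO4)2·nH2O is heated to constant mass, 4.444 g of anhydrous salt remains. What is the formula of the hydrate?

Mass of water lost = 5.274 − 4.444 = 0.83 g → 0.83 / 18.02 = 0.04606 mol H2O
Molar mass of Zn3(PO4)2 = 386.08 g/mol → mol Zn3(PO4)2 = 4.444 / 386.08 = 0.01151
n = 0.04606 / 0.01151 = 4.00 ≈ 4 → Zn3(PO4)2·4H2O

Zn3(PO4)2·4H2O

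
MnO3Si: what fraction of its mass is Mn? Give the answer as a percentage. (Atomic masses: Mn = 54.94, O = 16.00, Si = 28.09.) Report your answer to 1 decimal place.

Molar mass = 1(54.94) + 3(16.00) + 1(28.09) = 131.030 g/mol
Mass of Mn per mole = 1 × 54.94 = 54.940 g
% Mn = 54.940 / 131.030 × 100 = 41.9%

41.9%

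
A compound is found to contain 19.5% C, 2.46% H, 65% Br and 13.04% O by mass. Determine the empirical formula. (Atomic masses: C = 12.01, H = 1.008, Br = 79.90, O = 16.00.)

Assume 100 g: 19.5 g C, 2.46 g H, 65 g Br, 13.04 g O.
Moles — C: 19.5 / 12.01 = 1.624 mol; H: 2.46 / 1.008 = 2.44 mol; Br: 65 / 79.90 = 0.8135 mol; O: 13.04 / 16.00 = 0.815 mol
Smallest is Br at 0.8135 mol; normalising gives C 1.996, H 3.000, Br 1.000, O 1.002
→ C2H3BrO

C2H3BrO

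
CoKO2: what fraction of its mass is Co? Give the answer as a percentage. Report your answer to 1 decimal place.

45.3%

Molar mass = 1(58.93) + 1(39.10) + 2(16.00) = 130.030 g/mol
Mass of Co per mole = 1 × 58.93 = 58.930 g
% Co = 58.930 / 130.030 × 100 = 45.3%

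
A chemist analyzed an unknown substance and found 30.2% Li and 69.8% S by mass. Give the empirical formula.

Assume 100 g: 30.2 g Li, 69.8 g S.
Moles — Li: 30.2 / 6.94 = 4.352 mol; S: 69.8 / 32.07 = 2.176 mol
Ratios (÷ 2.176): Li 1.999, S 1.000
≈ 2:1 → Li2S

Li2S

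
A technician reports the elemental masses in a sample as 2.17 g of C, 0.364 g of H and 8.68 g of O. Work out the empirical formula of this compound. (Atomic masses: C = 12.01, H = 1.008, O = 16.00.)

CH2O3

Moles — C: 2.17 / 12.01 = 0.1807 mol; H: 0.364 / 1.008 = 0.3611 mol; O: 8.68 / 16.00 = 0.5425 mol
Ratios (÷ 0.1807): C 1.000, H 1.999, O 3.002
Ratio ≈ 1:2:3, so the empirical formula is CH2O3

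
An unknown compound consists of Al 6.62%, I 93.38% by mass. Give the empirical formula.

Assume 100 g: 6.62 g Al, 93.38 g I.
n(Al) = 6.62/26.98 = 0.2454, n(I) = 93.38/126.90 = 0.7359
Ratios (÷ 0.2454): Al 1.000, I 2.999
≈ 1:3 → AlI3

AlI3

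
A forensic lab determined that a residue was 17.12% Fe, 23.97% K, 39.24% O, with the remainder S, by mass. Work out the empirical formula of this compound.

FeK2O8S2

Assume 100 g: 17.12 g Fe, 23.97 g K, 39.24 g O, 19.67 g S.
Fe: 17.12 g ÷ 55.85 g/mol = 0.3065 mol
K: 23.97 g ÷ 39.10 g/mol = 0.613 mol
O: 39.24 g ÷ 16.00 g/mol = 2.453 mol
S: 19.67 g ÷ 32.07 g/mol = 0.6133 mol
Divide by the smallest (0.3065 mol Fe): Fe 1.000, K 2.000, O 8.001, S 2.001
→ FeK2O8S2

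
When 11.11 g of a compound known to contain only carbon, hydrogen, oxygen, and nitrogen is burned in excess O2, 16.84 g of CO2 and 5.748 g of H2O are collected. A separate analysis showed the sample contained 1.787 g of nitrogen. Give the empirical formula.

mol C = 16.84 / 44.01 = 0.3826; mass C = 0.3826 × 12.01 = 4.596 g
mol H = 2 × (5.748 / 18.02) = 0.6380; mass H = 0.6380 × 1.008 = 0.6431 g
mol N = 1.787 / 14.01 = 0.1276
mass O = 11.11 − (7.026) = 4.084 g → mol O = 0.2553
Ratios (÷ 0.1276): C 3.000, H 5.002, N 1.000, O 2.001
→ C3H5NO2

C3H5NO2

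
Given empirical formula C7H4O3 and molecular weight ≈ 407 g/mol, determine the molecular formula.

C21H12O9

Empirical-formula mass = 136.10 g/mol
n = 407 / 136.10 = 2.99 ≈ 3
Molecular formula = (C7H4O3)3 = C21H12O9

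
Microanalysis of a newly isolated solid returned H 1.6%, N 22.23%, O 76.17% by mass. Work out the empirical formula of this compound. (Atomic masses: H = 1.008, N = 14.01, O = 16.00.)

Assume 100 g: 1.6 g H, 22.23 g N, 76.17 g O.
H: 1.6 g ÷ 1.008 g/mol = 1.587 mol
N: 22.23 g ÷ 14.01 g/mol = 1.587 mol
O: 76.17 g ÷ 16.00 g/mol = 4.761 mol
Smallest is N at 1.587 mol; normalising gives H 1.000, N 1.000, O 3.000
→ HNO3

HNO3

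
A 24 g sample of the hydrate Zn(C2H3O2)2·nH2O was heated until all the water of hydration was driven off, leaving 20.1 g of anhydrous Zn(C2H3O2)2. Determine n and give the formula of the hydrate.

Zn(C2H3O2)2·2H2O

Mass of water lost = 24 − 20.1 = 3.9 g → 3.9 / 18.02 = 0.2164 mol H2O
Molar mass of Zn(C2H3O2)2 = 183.47 g/mol → mol Zn(C2H3O2)2 = 20.1 / 183.47 = 0.1096
n = 0.2164 / 0.1096 = 1.98 ≈ 2 → Zn(C2H3O2)2·2H2O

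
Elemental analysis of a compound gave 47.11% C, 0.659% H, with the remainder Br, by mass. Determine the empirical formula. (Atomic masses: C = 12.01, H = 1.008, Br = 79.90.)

Assume 100 g: 47.11 g C, 0.659 g H, 52.231 g Br.
C: 47.11 g ÷ 12.01 g/mol = 3.923 mol
H: 0.659 g ÷ 1.008 g/mol = 0.6538 mol
Br: 52.231 g ÷ 79.90 g/mol = 0.6537 mol
Divide by the smallest (0.6537 mol Br): C 6.001, H 1.000, Br 1.000
Ratio ≈ 6:1:1, so the empirical formula is C6HBr

C6HBr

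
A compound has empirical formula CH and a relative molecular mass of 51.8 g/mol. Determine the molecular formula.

C4H4

Empirical-formula mass = 13.02 g/mol
n = 51.8 / 13.02 = 3.98 ≈ 4
Molecular formula = (CH)4 = C4H4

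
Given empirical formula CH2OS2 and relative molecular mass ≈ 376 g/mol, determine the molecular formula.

Empirical-formula mass = 94.17 g/mol
n = 376 / 94.17 = 3.99 ≈ 4
Molecular formula = (CH2OS2)4 = C4H8O4S8

C4H8O4S8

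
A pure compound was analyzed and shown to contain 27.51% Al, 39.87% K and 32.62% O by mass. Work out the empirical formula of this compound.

AlKO2

Assume 100 g: 27.51 g Al, 39.87 g K, 32.62 g O.
Moles — Al: 27.51 / 26.98 = 1.02 mol; K: 39.87 / 39.10 = 1.02 mol; O: 32.62 / 16.00 = 2.039 mol
Smallest is Al at 1.02 mol; normalising gives Al 1.000, K 1.000, O 1.999
→ AlKO2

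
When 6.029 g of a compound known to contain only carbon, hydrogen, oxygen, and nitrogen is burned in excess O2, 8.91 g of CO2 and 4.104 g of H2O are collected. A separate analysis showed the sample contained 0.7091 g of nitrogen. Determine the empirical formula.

mol C = 8.91 / 44.01 = 0.2025; mass C = 0.2025 × 12.01 = 2.431 g
mol H = 2 × (4.104 / 18.02) = 0.4555; mass H = 0.4555 × 1.008 = 0.4591 g
mol N = 0.7091 / 14.01 = 0.05061
mass O = 6.029 − (3.600) = 2.429 g → mol O = 0.1518
Ratios (÷ 0.05061): C 4.000, H 8.999, N 1.000, O 3.000
→ C4H9NO3

C4H9NO3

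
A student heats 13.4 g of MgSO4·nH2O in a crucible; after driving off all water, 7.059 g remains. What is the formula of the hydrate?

Mass of water lost = 13.4 − 7.059 = 6.341 g → 6.341 / 18.02 = 0.3519 mol H2O
Molar mass of MgSO4 = 120.38 g/mol → mol MgSO4 = 7.059 / 120.38 = 0.05864
n = 0.3519 / 0.05864 = 6.00 ≈ 6 → MgSO4·6H2O

MgSO4·6H2O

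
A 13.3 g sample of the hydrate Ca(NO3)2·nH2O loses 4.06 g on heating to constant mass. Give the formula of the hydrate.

Ca(NO3)2·4H2O

Mass of anhydrous Ca(NO3)2 = 13.3 − 4.06 = 9.24 g
mol H2O = 4.06 / 18.02 = 0.2253
Molar mass of Ca(NO3)2 = 164.10 g/mol → mol Ca(NO3)2 = 9.24 / 164.10 = 0.05631
n = 0.2253 / 0.05631 = 4.00 ≈ 4 → Ca(NO3)2·4H2O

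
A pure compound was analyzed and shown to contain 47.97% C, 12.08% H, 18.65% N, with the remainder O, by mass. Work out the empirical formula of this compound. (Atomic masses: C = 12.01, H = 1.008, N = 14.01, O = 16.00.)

Assume 100 g: 47.97 g C, 12.08 g H, 18.65 g N, 21.3 g O.
C: 47.97 g ÷ 12.01 g/mol = 3.994 mol
H: 12.08 g ÷ 1.008 g/mol = 11.98 mol
N: 18.65 g ÷ 14.01 g/mol = 1.331 mol
O: 21.3 g ÷ 16.00 g/mol = 1.331 mol
Ratios (÷ 1.331): C 3.000, H 9.003, N 1.000, O 1.000
≈ 3:9:1:1 → C3H9NO

C3H9NO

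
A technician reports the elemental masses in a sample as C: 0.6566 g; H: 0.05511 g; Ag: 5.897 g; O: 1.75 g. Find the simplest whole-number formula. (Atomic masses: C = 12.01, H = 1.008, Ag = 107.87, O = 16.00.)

C: 0.6566 g ÷ 12.01 g/mol = 0.05467 mol
H: 0.05511 g ÷ 1.008 g/mol = 0.05467 mol
Ag: 5.897 g ÷ 107.87 g/mol = 0.05467 mol
O: 1.75 g ÷ 16.00 g/mol = 0.1094 mol
Divide by the smallest (0.05467 mol Ag): C 1.000, H 1.000, Ag 1.000, O 2.001
→ CHAgO2

CHAgO2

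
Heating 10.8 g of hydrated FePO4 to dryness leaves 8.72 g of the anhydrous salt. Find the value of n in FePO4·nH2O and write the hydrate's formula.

FePO4·2H2O

Mass of water lost = 10.8 − 8.72 = 2.08 g → 2.08 / 18.02 = 0.1154 mol H2O
Molar mass of FePO4 = 150.82 g/mol → mol FePO4 = 8.72 / 150.82 = 0.05782
n = 0.1154 / 0.05782 = 2.00 ≈ 2 → FePO4·2H2O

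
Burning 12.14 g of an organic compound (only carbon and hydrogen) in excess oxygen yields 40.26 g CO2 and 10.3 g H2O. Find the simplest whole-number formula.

mol C = 40.26 / 44.01 = 0.9148; mass C = 0.9148 × 12.01 = 10.99 g
mol H = 2 × (10.3 / 18.02) = 1.143; mass H = 1.143 × 1.008 = 1.152 g
Divide by the smallest (0.9148 mol C): C 1.000, H 1.250
Multiply by 4: C 4.00, H 5.00 → C4H5

C4H5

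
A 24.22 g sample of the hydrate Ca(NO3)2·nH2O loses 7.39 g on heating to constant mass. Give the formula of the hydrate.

Ca(NO3)2·4H2O

Mass of anhydrous Ca(NO3)2 = 24.22 − 7.39 = 16.83 g
mol H2O = 7.39 / 18.02 = 0.4101
Molar mass of Ca(NO3)2 = 164.10 g/mol → mol Ca(NO3)2 = 16.83 / 164.10 = 0.1026
n = 0.4101 / 0.1026 = 4.00 ≈ 4 → Ca(NO3)2·4H2O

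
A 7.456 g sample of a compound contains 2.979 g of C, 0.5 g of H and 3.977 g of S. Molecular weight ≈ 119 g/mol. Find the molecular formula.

C4H8S2

C: 2.979 g ÷ 12.01 g/mol = 0.248 mol
H: 0.5 g ÷ 1.008 g/mol = 0.496 mol
S: 3.977 g ÷ 32.07 g/mol = 0.124 mol
Ratios (÷ 0.124): C 2.000, H 4.000, S 1.000
Ratio ≈ 2:4:1, so the empirical formula is C2H4S
Empirical-formula mass = 60.12 g/mol
n = 119 / 60.12 = 1.98 ≈ 2
Molecular formula = (C2H4S)×2 = C4H8S2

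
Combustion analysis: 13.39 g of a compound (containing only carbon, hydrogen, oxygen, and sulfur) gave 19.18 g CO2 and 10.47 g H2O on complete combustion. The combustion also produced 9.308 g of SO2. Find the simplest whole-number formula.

mol C = 19.18 / 44.01 = 0.4358; mass C = 0.4358 × 12.01 = 5.234 g
mol H = 2 × (10.47 / 18.02) = 1.162; mass H = 1.162 × 1.008 = 1.171 g
mol S = 9.308 / 64.07 = 0.1453; mass S = 4.659 g
mass O = 13.39 − (11.06) = 2.325 g → mol O = 0.1453
Ratios (÷ 0.1453): C 3.000, H 7.999, O 1.000, S 1.000
Ratio ≈ 3:8:1:1, so the empirical formula is C3H8OS

C3H8OS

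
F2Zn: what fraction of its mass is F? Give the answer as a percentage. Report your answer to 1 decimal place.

Molar mass = 2(19.00) + 1(65.38) = 103.380 g/mol
Mass of F per mole = 2 × 19.00 = 38.000 g
% F = 38.000 / 103.380 × 100 = 36.8%

36.8%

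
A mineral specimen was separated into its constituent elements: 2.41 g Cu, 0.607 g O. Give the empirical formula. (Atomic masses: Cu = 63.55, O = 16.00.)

CuO

Moles — Cu: 2.41 / 63.55 = 0.03792 mol; O: 0.607 / 16.00 = 0.03794 mol
Ratios (÷ 0.03792): Cu 1.000, O 1.000
→ CuO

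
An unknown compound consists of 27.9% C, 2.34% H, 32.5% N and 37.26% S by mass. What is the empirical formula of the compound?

Assume 100 g: 27.9 g C, 2.34 g H, 32.5 g N, 37.26 g S.
n(C) = 27.9/12.01 = 2.323, n(H) = 2.34/1.008 = 2.321, n(N) = 32.5/14.01 = 2.32, n(S) = 37.26/32.07 = 1.162
Ratios (÷ 1.162): C 1.999, H 1.998, N 1.997, S 1.000
≈ 2:2:2:1 → C2H2N2S

C2H2N2S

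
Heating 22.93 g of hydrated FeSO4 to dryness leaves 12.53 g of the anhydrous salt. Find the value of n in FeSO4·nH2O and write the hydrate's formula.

FeSO4·7H2O

Mass of water lost = 22.93 − 12.53 = 10.4 g → 10.4 / 18.02 = 0.5771 mol H2O
Molar mass of FeSO4 = 151.92 g/mol → mol FeSO4 = 12.53 / 151.92 = 0.08248
n = 0.5771 / 0.08248 = 7.00 ≈ 7 → FeSO4·7H2O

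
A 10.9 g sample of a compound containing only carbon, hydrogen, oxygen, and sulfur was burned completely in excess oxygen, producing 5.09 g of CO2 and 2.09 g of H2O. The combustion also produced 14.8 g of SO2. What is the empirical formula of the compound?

CH2OS2

mol C = 5.09 / 44.01 = 0.1157; mass C = 0.1157 × 12.01 = 1.389 g
mol H = 2 × (2.09 / 18.02) = 0.2320; mass H = 0.2320 × 1.008 = 0.2338 g
mol S = 14.8 / 64.07 = 0.2310; mass S = 7.408 g
mass O = 10.9 − (9.031) = 1.869 g → mol O = 0.1168
Divide by the smallest (0.1157 mol C): C 1.000, H 2.006, O 1.010, S 1.997
Ratio ≈ 1:2:1:2, so the empirical formula is CH2OS2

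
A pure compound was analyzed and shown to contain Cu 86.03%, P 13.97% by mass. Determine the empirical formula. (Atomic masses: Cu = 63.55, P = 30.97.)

Cu3P

Assume 100 g: 86.03 g Cu, 13.97 g P.
Moles — Cu: 86.03 / 63.55 = 1.354 mol; P: 13.97 / 30.97 = 0.4511 mol
Divide by the smallest (0.4511 mol P): Cu 3.001, P 1.000
→ Cu3P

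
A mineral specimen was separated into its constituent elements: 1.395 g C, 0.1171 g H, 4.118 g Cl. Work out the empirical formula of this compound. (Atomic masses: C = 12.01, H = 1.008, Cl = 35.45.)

Moles — C: 1.395 / 12.01 = 0.1162 mol; H: 0.1171 / 1.008 = 0.1162 mol; Cl: 4.118 / 35.45 = 0.1162 mol
Divide by the smallest (0.1162 mol C): C 1.000, H 1.000, Cl 1.000
Ratio ≈ 1:1:1, so the empirical formula is CHCl

CHCl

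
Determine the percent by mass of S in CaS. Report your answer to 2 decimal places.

Molar mass = 1(40.08) + 1(32.07) = 72.150 g/mol
Mass of S per mole = 1 × 32.07 = 32.070 g
% S = 32.070 / 72.150 × 100 = 44.45%

44.45%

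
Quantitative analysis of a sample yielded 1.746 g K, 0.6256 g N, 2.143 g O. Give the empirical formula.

n(K) = 1.746/39.10 = 0.04465, n(N) = 0.6256/14.01 = 0.04465, n(O) = 2.143/16.00 = 0.1339
Divide by the smallest (0.04465 mol N): K 1.000, N 1.000, O 2.999
→ KNO3

KNO3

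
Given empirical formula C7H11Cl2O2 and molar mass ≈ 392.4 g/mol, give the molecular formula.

Empirical-formula mass = 198.06 g/mol
n = 392.4 / 198.06 = 1.98 ≈ 2
Molecular formula = (C7H11Cl2O2)2 = C14H22Cl4O4

C14H22Cl4O4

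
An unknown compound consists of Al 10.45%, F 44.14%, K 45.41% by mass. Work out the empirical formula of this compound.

Assume 100 g: 10.45 g Al, 44.14 g F, 45.41 g K.
n(Al) = 10.45/26.98 = 0.3873, n(F) = 44.14/19.00 = 2.323, n(K) = 45.41/39.10 = 1.161
Ratios (÷ 0.3873): Al 1.000, F 5.998, K 2.998
Ratio ≈ 1:6:3, so the empirical formula is AlF6K3

AlF6K3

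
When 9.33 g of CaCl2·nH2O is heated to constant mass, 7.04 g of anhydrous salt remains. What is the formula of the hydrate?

CaCl2·2H2O

Mass of water lost = 9.33 − 7.04 = 2.29 g → 2.29 / 18.02 = 0.1271 mol H2O
Molar mass of CaCl2 = 110.98 g/mol → mol CaCl2 = 7.04 / 110.98 = 0.06343
n = 0.1271 / 0.06343 = 2.00 ≈ 2 → CaCl2·2H2O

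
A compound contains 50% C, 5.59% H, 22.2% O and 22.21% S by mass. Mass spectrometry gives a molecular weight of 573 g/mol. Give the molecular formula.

C24H32O8S4

Assume 100 g: 50 g C, 5.59 g H, 22.2 g O, 22.21 g S.
C: 50 g ÷ 12.01 g/mol = 4.163 mol
H: 5.59 g ÷ 1.008 g/mol = 5.546 mol
O: 22.2 g ÷ 16.00 g/mol = 1.387 mol
S: 22.21 g ÷ 32.07 g/mol = 0.6925 mol
Smallest is S at 0.6925 mol; normalising gives C 6.011, H 8.008, O 2.003, S 1.000
Ratio ≈ 6:8:2:1, so the empirical formula is C6H8O2S
Empirical-formula mass = 144.19 g/mol
n = 573 / 144.19 = 3.97 ≈ 4
Molecular formula = (C6H8O2S)×4 = C24H32O8S4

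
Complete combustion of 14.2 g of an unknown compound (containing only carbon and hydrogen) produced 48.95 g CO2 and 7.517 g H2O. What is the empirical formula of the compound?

C4H3

mol C = 48.95 / 44.01 = 1.112; mass C = 1.112 × 12.01 = 13.36 g
mol H = 2 × (7.517 / 18.02) = 0.8343; mass H = 0.8343 × 1.008 = 0.8410 g
Divide by the smallest (0.8343 mol H): C 1.333, H 1.000
Scaling by 3: C 4.00, H 3.00 → C4H3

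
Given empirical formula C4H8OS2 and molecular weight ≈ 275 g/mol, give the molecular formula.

Empirical-formula mass = 136.24 g/mol
n = 275 / 136.24 = 2.02 ≈ 2
Molecular formula = (C4H8OS2)2 = C8H16O2S4

C8H16O2S4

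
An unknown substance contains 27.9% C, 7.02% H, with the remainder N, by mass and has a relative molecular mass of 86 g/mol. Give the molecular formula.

Assume 100 g: 27.9 g C, 7.02 g H, 65.08 g N.
n(C) = 27.9/12.01 = 2.323, n(H) = 7.02/1.008 = 6.964, n(N) = 65.08/14.01 = 4.645
Smallest is C at 2.323 mol; normalising gives C 1.000, H 2.998, N 2.000
→ CH3N2
Empirical-formula mass = 43.05 g/mol
n = 86 / 43.05 = 2.00 ≈ 2
Molecular formula = (CH3N2)×2 = C2H6N4

C2H6N4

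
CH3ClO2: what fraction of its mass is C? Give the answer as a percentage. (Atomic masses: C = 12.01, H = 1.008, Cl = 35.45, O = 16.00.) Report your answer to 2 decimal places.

Molar mass = 1(12.01) + 3(1.008) + 1(35.45) + 2(16.00) = 82.484 g/mol
Mass of C per mole = 1 × 12.01 = 12.010 g
% C = 12.010 / 82.484 × 100 = 14.56%

14.56%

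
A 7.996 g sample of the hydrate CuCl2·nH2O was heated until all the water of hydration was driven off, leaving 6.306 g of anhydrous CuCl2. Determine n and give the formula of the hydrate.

Mass of water lost = 7.996 − 6.306 = 1.69 g → 1.69 / 18.02 = 0.09378 mol H2O
Molar mass of CuCl2 = 134.45 g/mol → mol CuCl2 = 6.306 / 134.45 = 0.0469
n = 0.09378 / 0.0469 = 2.00 ≈ 2 → CuCl2·2H2O

CuCl2·2H2O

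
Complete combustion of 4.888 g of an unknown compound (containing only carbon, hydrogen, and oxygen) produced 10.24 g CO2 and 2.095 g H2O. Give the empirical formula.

mol C = 10.24 / 44.01 = 0.2327; mass C = 0.2327 × 12.01 = 2.794 g
mol H = 2 × (2.095 / 18.02) = 0.2325; mass H = 0.2325 × 1.008 = 0.2344 g
mass O = 4.888 − (3.029) = 1.859 g → mol O = 0.1162
Smallest is O at 0.1162 mol; normalising gives C 2.002, H 2.001, O 1.000
Ratio ≈ 2:2:1, so the empirical formula is C2H2O

C2H2O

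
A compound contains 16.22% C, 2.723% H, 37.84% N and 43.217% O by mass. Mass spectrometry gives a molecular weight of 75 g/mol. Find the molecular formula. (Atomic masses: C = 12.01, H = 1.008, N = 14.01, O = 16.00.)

CH2N2O2

Assume 100 g: 16.22 g C, 2.723 g H, 37.84 g N, 43.217 g O.
n(C) = 16.22/12.01 = 1.351, n(H) = 2.723/1.008 = 2.701, n(N) = 37.84/14.01 = 2.701, n(O) = 43.217/16.00 = 2.701
Divide by the smallest (1.351 mol C): C 1.000, H 2.000, N 2.000, O 2.000
Ratio ≈ 1:2:2:2, so the empirical formula is CH2N2O2
Empirical-formula mass = 74.05 g/mol
n = 75 / 74.05 = 1.01 ≈ 1
Molecular formula = empirical formula = CH2N2O2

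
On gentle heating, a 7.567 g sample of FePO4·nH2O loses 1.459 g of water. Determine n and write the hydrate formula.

FePO4·2H2O

Mass of anhydrous FePO4 = 7.567 − 1.459 = 6.108 g
mol H2O = 1.459 / 18.02 = 0.08097
Molar mass of FePO4 = 150.82 g/mol → mol FePO4 = 6.108 / 150.82 = 0.0405
n = 0.08097 / 0.0405 = 2.00 ≈ 2 → FePO4·2H2O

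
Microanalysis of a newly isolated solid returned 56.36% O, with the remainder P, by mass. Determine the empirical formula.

O5P2

Assume 100 g: 56.36 g O, 43.64 g P.
n(O) = 56.36/16.00 = 3.522, n(P) = 43.64/30.97 = 1.409
Smallest is P at 1.409 mol; normalising gives O 2.500, P 1.000
Multiply by 2: O 5.00, P 2.00 → O5P2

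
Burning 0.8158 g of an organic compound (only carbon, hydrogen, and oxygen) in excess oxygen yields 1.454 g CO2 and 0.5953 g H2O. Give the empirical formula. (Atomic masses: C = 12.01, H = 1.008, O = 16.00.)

mol C = 1.454 / 44.01 = 0.03304; mass C = 0.03304 × 12.01 = 0.3968 g
mol H = 2 × (0.5953 / 18.02) = 0.06607; mass H = 0.06607 × 1.008 = 0.06660 g
mass O = 0.8158 − (0.4634) = 0.3524 g → mol O = 0.02203
Ratios (÷ 0.02203): C 1.500, H 3.000, O 1.000
Multiply by 2: C 3.00, H 6.00, O 2.00 → C3H6O2

C3H6O2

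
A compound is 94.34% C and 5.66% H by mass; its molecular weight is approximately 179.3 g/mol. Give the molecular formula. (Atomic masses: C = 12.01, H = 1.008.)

C14H10

Assume 100 g: 94.34 g C, 5.66 g H.
n(C) = 94.34/12.01 = 7.855, n(H) = 5.66/1.008 = 5.615
Divide by the smallest (5.615 mol H): C 1.399, H 1.000
Scaling by 5: C 6.99, H 5.00 → C7H5
Empirical-formula mass = 89.11 g/mol
n = 179.3 / 89.11 = 2.01 ≈ 2
Molecular formula = (C7H5)×2 = C14H10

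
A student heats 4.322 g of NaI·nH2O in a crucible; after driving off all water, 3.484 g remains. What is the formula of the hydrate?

NaI·2H2O

Mass of water lost = 4.322 − 3.484 = 0.838 g → 0.838 / 18.02 = 0.0465 mol H2O
Molar mass of NaI = 149.89 g/mol → mol NaI = 3.484 / 149.89 = 0.02324
n = 0.0465 / 0.02324 = 2.00 ≈ 2 → NaI·2H2O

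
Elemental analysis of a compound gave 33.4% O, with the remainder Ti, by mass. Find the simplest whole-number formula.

O3Ti2

Assume 100 g: 33.4 g O, 66.6 g Ti.
n(O) = 33.4/16.00 = 2.087, n(Ti) = 66.6/47.87 = 1.391
Ratios (÷ 1.391): O 1.500, Ti 1.000
×2: O 3.00, Ti 2.00 → O3Ti2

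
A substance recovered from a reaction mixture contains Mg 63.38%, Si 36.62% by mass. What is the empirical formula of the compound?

Mg2Si

Assume 100 g: 63.38 g Mg, 36.62 g Si.
Mg: 63.38 g ÷ 24.31 g/mol = 2.607 mol
Si: 36.62 g ÷ 28.09 g/mol = 1.304 mol
Divide by the smallest (1.304 mol Si): Mg 2.000, Si 1.000
Ratio ≈ 2:1, so the empirical formula is Mg2Si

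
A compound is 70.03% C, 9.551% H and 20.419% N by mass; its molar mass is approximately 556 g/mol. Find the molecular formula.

Assume 100 g: 70.03 g C, 9.551 g H, 20.419 g N.
C: 70.03 g ÷ 12.01 g/mol = 5.831 mol
H: 9.551 g ÷ 1.008 g/mol = 9.475 mol
N: 20.419 g ÷ 14.01 g/mol = 1.457 mol
Ratios (÷ 1.457): C 4.001, H 6.501, N 1.000
Scaling by 2: C 8.00, H 13.00, N 2.00 → C8H13N2
Empirical-formula mass = 137.20 g/mol
n = 556 / 137.20 = 4.05 ≈ 4
Molecular formula = (C8H13N2)×4 = C32H52N8

C32H52N8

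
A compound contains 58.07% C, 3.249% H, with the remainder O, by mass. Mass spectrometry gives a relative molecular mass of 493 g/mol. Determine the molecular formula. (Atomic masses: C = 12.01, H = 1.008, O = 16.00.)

Assume 100 g: 58.07 g C, 3.249 g H, 38.681 g O.
Moles — C: 58.07 / 12.01 = 4.835 mol; H: 3.249 / 1.008 = 3.223 mol; O: 38.681 / 16.00 = 2.418 mol
Smallest is O at 2.418 mol; normalising gives C 2.000, H 1.333, O 1.000
×3: C 6.00, H 4.00, O 3.00 → C6H4O3
Empirical-formula mass = 124.09 g/mol
n = 493 / 124.09 = 3.97 ≈ 4
Molecular formula = (C6H4O3)×4 = C24H16O12

C24H16O12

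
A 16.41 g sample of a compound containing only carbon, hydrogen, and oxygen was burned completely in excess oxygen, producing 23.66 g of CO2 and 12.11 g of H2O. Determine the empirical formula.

C2H5O2

mol C = 23.66 / 44.01 = 0.5376; mass C = 0.5376 × 12.01 = 6.457 g
mol H = 2 × (12.11 / 18.02) = 1.344; mass H = 1.344 × 1.008 = 1.355 g
mass O = 16.41 − (7.811) = 8.599 g → mol O = 0.5374
Smallest is O at 0.5374 mol; normalising gives C 1.000, H 2.501, O 1.000
Scaling by 2: C 2.00, H 5.00, O 2.00 → C2H5O2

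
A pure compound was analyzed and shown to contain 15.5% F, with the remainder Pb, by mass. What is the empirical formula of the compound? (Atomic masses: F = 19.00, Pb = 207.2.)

Assume 100 g: 15.5 g F, 84.5 g Pb.
Moles — F: 15.5 / 19.00 = 0.8158 mol; Pb: 84.5 / 207.2 = 0.4078 mol
Divide by the smallest (0.4078 mol Pb): F 2.000, Pb 1.000
Ratio ≈ 2:1, so the empirical formula is F2Pb

F2Pb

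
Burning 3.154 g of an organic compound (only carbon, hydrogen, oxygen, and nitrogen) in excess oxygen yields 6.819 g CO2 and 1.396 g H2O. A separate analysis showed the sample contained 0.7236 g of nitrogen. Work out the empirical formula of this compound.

mol C = 6.819 / 44.01 = 0.1549; mass C = 0.1549 × 12.01 = 1.861 g
mol H = 2 × (1.396 / 18.02) = 0.1549; mass H = 0.1549 × 1.008 = 0.1562 g
mol N = 0.7236 / 14.01 = 0.05165
mass O = 3.154 − (2.741) = 0.4134 g → mol O = 0.02584
Ratios (÷ 0.02584): C 5.997, H 5.997, N 1.999, O 1.000
→ C6H6N2O

C6H6N2O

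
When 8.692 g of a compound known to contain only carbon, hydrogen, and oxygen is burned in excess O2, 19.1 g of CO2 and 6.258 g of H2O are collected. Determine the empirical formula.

C5H8O2

mol C = 19.1 / 44.01 = 0.4340; mass C = 0.4340 × 12.01 = 5.212 g
mol H = 2 × (6.258 / 18.02) = 0.6946; mass H = 0.6946 × 1.008 = 0.7001 g
mass O = 8.692 − (5.912) = 2.780 g → mol O = 0.1737
Ratios (÷ 0.1737): C 2.498, H 3.998, O 1.000
×2: C 5.00, H 8.00, O 2.00 → C5H8O2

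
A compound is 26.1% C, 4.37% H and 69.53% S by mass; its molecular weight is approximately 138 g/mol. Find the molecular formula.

C3H6S3

Assume 100 g: 26.1 g C, 4.37 g H, 69.53 g S.
C: 26.1 g ÷ 12.01 g/mol = 2.173 mol
H: 4.37 g ÷ 1.008 g/mol = 4.335 mol
S: 69.53 g ÷ 32.07 g/mol = 2.168 mol
Ratios (÷ 2.168): C 1.002, H 2.000, S 1.000
→ CH2S
Empirical-formula mass = 46.10 g/mol
n = 138 / 46.10 = 2.99 ≈ 3
Molecular formula = (CH2S)×3 = C3H6S3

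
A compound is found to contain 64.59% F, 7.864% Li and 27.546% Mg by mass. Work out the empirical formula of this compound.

Assume 100 g: 64.59 g F, 7.864 g Li, 27.546 g Mg.
F: 64.59 g ÷ 19.00 g/mol = 3.399 mol
Li: 7.864 g ÷ 6.94 g/mol = 1.133 mol
Mg: 27.546 g ÷ 24.31 g/mol = 1.133 mol
Divide by the smallest (1.133 mol Mg): F 3.000, Li 1.000, Mg 1.000
Ratio ≈ 3:1:1, so the empirical formula is F3LiMg

F3LiMg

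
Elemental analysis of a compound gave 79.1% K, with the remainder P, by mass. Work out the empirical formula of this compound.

K3P

Assume 100 g: 79.1 g K, 20.9 g P.
K: 79.1 g ÷ 39.10 g/mol = 2.023 mol
P: 20.9 g ÷ 30.97 g/mol = 0.6748 mol
Divide by the smallest (0.6748 mol P): K 2.998, P 1.000
≈ 3:1 → K3P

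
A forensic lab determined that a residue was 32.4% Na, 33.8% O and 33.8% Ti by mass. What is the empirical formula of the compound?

Na2O3Ti

Assume 100 g: 32.4 g Na, 33.8 g O, 33.8 g Ti.
Na: 32.4 g ÷ 22.99 g/mol = 1.409 mol
O: 33.8 g ÷ 16.00 g/mol = 2.112 mol
Ti: 33.8 g ÷ 47.87 g/mol = 0.7061 mol
Ratios (÷ 0.7061): Na 1.996, O 2.992, Ti 1.000
Ratio ≈ 2:3:1, so the empirical formula is Na2O3Ti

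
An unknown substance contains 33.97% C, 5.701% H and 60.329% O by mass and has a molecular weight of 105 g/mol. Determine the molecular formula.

C3H6O4

Assume 100 g: 33.97 g C, 5.701 g H, 60.329 g O.
Moles — C: 33.97 / 12.01 = 2.828 mol; H: 5.701 / 1.008 = 5.656 mol; O: 60.329 / 16.00 = 3.771 mol
Divide by the smallest (2.828 mol C): C 1.000, H 2.000, O 1.333
Multiply by 3: C 3.00, H 6.00, O 4.00 → C3H6O4
Empirical-formula mass = 106.08 g/mol
n = 105 / 106.08 = 0.99 ≈ 1
Molecular formula = empirical formula = C3H6O4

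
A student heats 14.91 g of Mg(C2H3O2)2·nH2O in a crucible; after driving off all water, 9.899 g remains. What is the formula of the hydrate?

Mg(C2H3O2)2·4H2O

Mass of water lost = 14.91 − 9.899 = 5.011 g → 5.011 / 18.02 = 0.2781 mol H2O
Molar mass of Mg(C2H3O2)2 = 142.40 g/mol → mol Mg(C2H3O2)2 = 9.899 / 142.40 = 0.06952
n = 0.2781 / 0.06952 = 4.00 ≈ 4 → Mg(C2H3O2)2·4H2O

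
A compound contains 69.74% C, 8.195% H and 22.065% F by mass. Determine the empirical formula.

C5H7F

Assume 100 g: 69.74 g C, 8.195 g H, 22.065 g F.
n(C) = 69.74/12.01 = 5.807, n(H) = 8.195/1.008 = 8.13, n(F) = 22.065/19.00 = 1.161
Ratios (÷ 1.161): C 5.000, H 7.001, F 1.000
≈ 5:7:1 → C5H7F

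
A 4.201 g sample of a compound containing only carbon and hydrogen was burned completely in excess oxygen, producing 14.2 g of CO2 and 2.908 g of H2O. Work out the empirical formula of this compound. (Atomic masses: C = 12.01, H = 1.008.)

CH

mol C = 14.2 / 44.01 = 0.3227; mass C = 0.3227 × 12.01 = 3.875 g
mol H = 2 × (2.908 / 18.02) = 0.3228; mass H = 0.3228 × 1.008 = 0.3253 g
Smallest is C at 0.3227 mol; normalising gives C 1.000, H 1.000
→ CH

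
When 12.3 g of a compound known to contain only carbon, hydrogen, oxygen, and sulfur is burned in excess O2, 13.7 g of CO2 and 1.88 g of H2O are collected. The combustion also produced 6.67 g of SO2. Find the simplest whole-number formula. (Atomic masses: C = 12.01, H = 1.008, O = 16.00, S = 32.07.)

C3H2O3S

mol C = 13.7 / 44.01 = 0.3113; mass C = 0.3113 × 12.01 = 3.739 g
mol H = 2 × (1.88 / 18.02) = 0.2087; mass H = 0.2087 × 1.008 = 0.2103 g
mol S = 6.67 / 64.07 = 0.1041; mass S = 3.339 g
mass O = 12.3 − (7.288) = 5.012 g → mol O = 0.3133
Smallest is S at 0.1041 mol; normalising gives C 2.990, H 2.004, O 3.009, S 1.000
Ratio ≈ 3:2:3:1, so the empirical formula is C3H2O3S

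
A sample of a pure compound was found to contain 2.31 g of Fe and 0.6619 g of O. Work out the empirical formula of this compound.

FeO

Fe: 2.31 g ÷ 55.85 g/mol = 0.04136 mol
O: 0.6619 g ÷ 16.00 g/mol = 0.04137 mol
Smallest is Fe at 0.04136 mol; normalising gives Fe 1.000, O 1.000
≈ 1:1 → FeO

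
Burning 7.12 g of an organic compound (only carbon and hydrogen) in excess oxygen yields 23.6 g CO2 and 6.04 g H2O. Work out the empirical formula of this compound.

C4H5

mol C = 23.6 / 44.01 = 0.5362; mass C = 0.5362 × 12.01 = 6.440 g
mol H = 2 × (6.04 / 18.02) = 0.6704; mass H = 0.6704 × 1.008 = 0.6757 g
Smallest is C at 0.5362 mol; normalising gives C 1.000, H 1.250
×4: C 4.00, H 5.00 → C4H5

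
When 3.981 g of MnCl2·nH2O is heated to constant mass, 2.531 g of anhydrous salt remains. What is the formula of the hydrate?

Mass of water lost = 3.981 − 2.531 = 1.45 g → 1.45 / 18.02 = 0.08047 mol H2O
Molar mass of MnCl2 = 125.84 g/mol → mol MnCl2 = 2.531 / 125.84 = 0.02011
n = 0.08047 / 0.02011 = 4.00 ≈ 4 → MnCl2·4H2O

MnCl2·4H2O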